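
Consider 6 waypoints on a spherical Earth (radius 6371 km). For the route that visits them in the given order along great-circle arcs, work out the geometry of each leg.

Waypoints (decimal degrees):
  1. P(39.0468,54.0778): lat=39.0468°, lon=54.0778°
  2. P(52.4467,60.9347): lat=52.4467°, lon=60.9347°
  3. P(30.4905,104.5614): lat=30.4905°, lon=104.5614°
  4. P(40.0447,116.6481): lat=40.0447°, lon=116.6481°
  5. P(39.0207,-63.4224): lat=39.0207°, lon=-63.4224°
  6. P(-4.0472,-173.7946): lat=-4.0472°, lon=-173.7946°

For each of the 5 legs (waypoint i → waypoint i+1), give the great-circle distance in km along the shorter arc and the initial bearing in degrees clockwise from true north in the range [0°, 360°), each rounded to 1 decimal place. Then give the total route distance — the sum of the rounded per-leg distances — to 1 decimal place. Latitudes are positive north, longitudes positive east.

Leg 1: dist=1580.4 km, bearing=17.2°
Leg 2: dist=4282.8 km, bearing=107.3°
Leg 3: dist=1524.6 km, bearing=42.6°
Leg 4: dist=11223.4 km, bearing=0.1°
Leg 5: dist=12043.9 km, bearing=279.9°
Total: 30655.1 km

Leg 1: φ1=0.6814952, φ2=0.9153676, Δφ=0.2338724, Δλ=0.1196755 rad; a=sin²(Δφ/2)+cosφ1·cosφ2·sin²(Δλ/2)=0.0153047154; c=2·atan2(√a, √(1-a))=0.248059970; dist=6371·c=1580.390 ≈ 1580.4 km; running total=1580.4 km
Leg 1 bearing: y=sinΔλ·cosφ2=0.07276812, x=cosφ1·sinφ2-sinφ1·cosφ2·cosΔλ=0.23449248; θ=atan2(y, x)=17.2403° ≈ 17.2°
Leg 2: φ1=0.9153676, φ2=0.5321596, Δφ=-0.3832080, Δλ=0.7614296 rad; a=sin²(Δφ/2)+cosφ1·cosφ2·sin²(Δλ/2)=0.1087837759; c=2·atan2(√a, √(1-a))=0.672233968; dist=6371·c=4282.803 ≈ 4282.8 km; running total=5863.2 km
Leg 2 bearing: y=sinΔλ·cosφ2=0.59454507, x=cosφ1·sinφ2-sinφ1·cosφ2·cosΔλ=-0.18524477; θ=atan2(y, x)=107.3057° ≈ 107.3°
Leg 3: φ1=0.5321596, φ2=0.6989119, Δφ=0.1667522, Δλ=0.2109527 rad; a=sin²(Δφ/2)+cosφ1·cosφ2·sin²(Δλ/2)=0.0142474029; c=2·atan2(√a, √(1-a))=0.239295505; dist=6371·c=1524.552 ≈ 1524.6 km; running total=7387.8 km
Leg 3 bearing: y=sinΔλ·cosφ2=0.16029821, x=cosφ1·sinφ2-sinφ1·cosφ2·cosΔλ=0.17459136; θ=atan2(y, x)=42.5561° ≈ 42.6°
Leg 4: φ1=0.6989119, φ2=0.6810397, Δφ=-0.0178722, Δλ=-3.1428231 rad; a=sin²(Δφ/2)+cosφ1·cosφ2·sin²(Δλ/2)=0.5948439737; c=2·atan2(√a, √(1-a))=1.761640641; dist=6371·c=11223.413 ≈ 11223.4 km; running total=18611.2 km
Leg 4 bearing: y=sinΔλ·cosφ2=0.00095596, x=cosφ1·sinφ2-sinφ1·cosφ2·cosΔλ=0.98184396; θ=atan2(y, x)=0.0558° ≈ 0.1°
Leg 5: φ1=0.6810397, φ2=-0.0706370, Δφ=-0.7516767, Δλ=-1.9263583 rad; a=sin²(Δφ/2)+cosφ1·cosφ2·sin²(Δλ/2)=0.6571102090; c=2·atan2(√a, √(1-a))=1.890431695; dist=6371·c=12043.940 ≈ 12043.9 km; running total=30655.1 km
Leg 5 bearing: y=sinΔλ·cosφ2=-0.93511324, x=cosφ1·sinφ2-sinφ1·cosφ2·cosΔλ=0.16379489; θ=atan2(y, x)=-80.0648° <0 so +360° → 279.9352° ≈ 279.9°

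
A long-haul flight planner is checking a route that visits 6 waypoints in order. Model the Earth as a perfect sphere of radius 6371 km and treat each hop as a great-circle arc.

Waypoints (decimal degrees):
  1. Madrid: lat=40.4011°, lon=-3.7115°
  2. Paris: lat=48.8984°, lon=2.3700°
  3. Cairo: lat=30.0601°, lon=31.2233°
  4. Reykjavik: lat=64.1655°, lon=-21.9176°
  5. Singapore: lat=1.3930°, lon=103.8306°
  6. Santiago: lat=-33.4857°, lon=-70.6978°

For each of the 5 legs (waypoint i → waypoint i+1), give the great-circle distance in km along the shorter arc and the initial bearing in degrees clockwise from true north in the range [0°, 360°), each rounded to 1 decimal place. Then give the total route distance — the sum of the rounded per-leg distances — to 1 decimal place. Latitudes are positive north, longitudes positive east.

Leg 1: φ1=0.7051322, φ2=0.8534381, Δφ=0.1483059, Δλ=0.1061422 rad; a=sin²(Δφ/2)+cosφ1·cosφ2·sin²(Δλ/2)=0.0068972920; c=2·atan2(√a, √(1-a))=0.166291408; dist=6371·c=1059.443 ≈ 1059.4 km; running total=1059.4 km
Leg 1 bearing: y=sinΔλ·cosφ2=0.06964654, x=cosφ1·sinφ2-sinφ1·cosφ2·cosΔλ=0.15016070; θ=atan2(y, x)=24.8825° ≈ 24.9°
Leg 2: φ1=0.8534381, φ2=0.5246477, Δφ=-0.3287904, Δλ=0.5035851 rad; a=sin²(Δφ/2)+cosφ1·cosφ2·sin²(Δλ/2)=0.0621001038; c=2·atan2(√a, √(1-a))=0.503705992; dist=6371·c=3209.111 ≈ 3209.1 km; running total=4268.5 km
Leg 2 bearing: y=sinΔλ·cosφ2=0.41766339, x=cosφ1·sinφ2-sinφ1·cosφ2·cosΔλ=-0.24193390; θ=atan2(y, x)=120.0818° ≈ 120.1°
Leg 3: φ1=0.5246477, φ2=1.1198992, Δφ=0.5952515, Δλ=-0.9274837 rad; a=sin²(Δφ/2)+cosφ1·cosφ2·sin²(Δλ/2)=0.1614570569; c=2·atan2(√a, √(1-a))=0.827000853; dist=6371·c=5268.822 ≈ 5268.8 km; running total=9537.3 km
Leg 3 bearing: y=sinΔλ·cosφ2=-0.34866778, x=cosφ1·sinφ2-sinφ1·cosφ2·cosΔλ=0.64806287; θ=atan2(y, x)=-28.2809° <0 so +360° → 331.7191° ≈ 331.7°
Leg 4: φ1=1.1198992, φ2=0.0243124, Δφ=-1.0955868, Δλ=2.1947201 rad; a=sin²(Δφ/2)+cosφ1·cosφ2·sin²(Δλ/2)=0.6163167739; c=2·atan2(√a, √(1-a))=1.805580975; dist=6371·c=11503.356 ≈ 11503.4 km; running total=21040.7 km
Leg 4 bearing: y=sinΔλ·cosφ2=0.81135248, x=cosφ1·sinφ2-sinφ1·cosφ2·cosΔλ=0.53627305; θ=atan2(y, x)=56.5368° ≈ 56.5°
Leg 5: φ1=0.0243124, φ2=-0.5844357, Δφ=-0.6087482, Δλ=-3.0460952 rad; a=sin²(Δφ/2)+cosφ1·cosφ2·sin²(Δλ/2)=0.9216952923; c=2·atan2(√a, √(1-a))=2.574359044; dist=6371·c=16401.241 ≈ 16401.2 km; running total=37441.9 km
Leg 5 bearing: y=sinΔλ·cosφ2=-0.07952610, x=cosφ1·sinφ2-sinφ1·cosφ2·cosΔλ=-0.53138303; θ=atan2(y, x)=-171.4884° <0 so +360° → 188.5116° ≈ 188.5°

Leg 1: dist=1059.4 km, bearing=24.9°
Leg 2: dist=3209.1 km, bearing=120.1°
Leg 3: dist=5268.8 km, bearing=331.7°
Leg 4: dist=11503.4 km, bearing=56.5°
Leg 5: dist=16401.2 km, bearing=188.5°
Total: 37441.9 km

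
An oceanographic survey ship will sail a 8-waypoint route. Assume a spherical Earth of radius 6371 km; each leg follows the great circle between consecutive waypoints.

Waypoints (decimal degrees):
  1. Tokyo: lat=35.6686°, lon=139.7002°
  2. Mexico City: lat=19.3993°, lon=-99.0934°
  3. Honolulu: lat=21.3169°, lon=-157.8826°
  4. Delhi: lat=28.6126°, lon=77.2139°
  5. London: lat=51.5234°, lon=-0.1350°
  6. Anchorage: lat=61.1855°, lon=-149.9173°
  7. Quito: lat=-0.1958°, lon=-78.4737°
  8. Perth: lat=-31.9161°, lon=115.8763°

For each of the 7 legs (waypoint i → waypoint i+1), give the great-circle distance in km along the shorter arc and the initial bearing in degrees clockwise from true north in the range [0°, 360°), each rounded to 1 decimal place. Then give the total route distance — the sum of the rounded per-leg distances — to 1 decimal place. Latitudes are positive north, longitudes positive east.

Leg 1: φ1=0.6225345, φ2=0.3385817, Δφ=-0.2839529, Δλ=-4.1677346 rad; a=sin²(Δφ/2)+cosφ1·cosφ2·sin²(Δλ/2)=0.6016760133; c=2·atan2(√a, √(1-a))=1.775576598; dist=6371·c=11312.199 ≈ 11312.2 km; running total=11312.2 km
Leg 1 bearing: y=sinΔλ·cosφ2=0.80674784, x=cosφ1·sinφ2-sinφ1·cosφ2·cosΔλ=0.55480256; θ=atan2(y, x)=55.4836° ≈ 55.5°
Leg 2: φ1=0.3385817, φ2=0.3720501, Δφ=0.0334684, Δλ=-1.0260651 rad; a=sin²(Δφ/2)+cosφ1·cosφ2·sin²(Δλ/2)=0.2119627930; c=2·atan2(√a, √(1-a))=0.956878353; dist=6371·c=6096.272 ≈ 6096.3 km; running total=17408.5 km
Leg 2 bearing: y=sinΔλ·cosφ2=-0.79675272, x=cosφ1·sinφ2-sinφ1·cosφ2·cosΔλ=0.18254692; θ=atan2(y, x)=-77.0955° <0 so +360° → 282.9045° ≈ 282.9°
Leg 3: φ1=0.3720501, φ2=0.4993841, Δφ=0.1273340, Δλ=4.1032080 rad; a=sin²(Δφ/2)+cosφ1·cosφ2·sin²(Δλ/2)=0.6469321846; c=2·atan2(√a, √(1-a))=1.869063540; dist=6371·c=11907.804 ≈ 11907.8 km; running total=29316.3 km
Leg 3 bearing: y=sinΔλ·cosφ2=-0.71996235, x=cosφ1·sinφ2-sinφ1·cosφ2·cosΔλ=0.62872725; θ=atan2(y, x)=-48.8700° <0 so +360° → 311.1300° ≈ 311.1°
Leg 4: φ1=0.4993841, φ2=0.8992530, Δφ=0.3998689, Δλ=-1.3499930 rad; a=sin²(Δφ/2)+cosφ1·cosφ2·sin²(Δλ/2)=0.2527357058; c=2·atan2(√a, √(1-a))=1.053503954; dist=6371·c=6711.874 ≈ 6711.9 km; running total=36028.2 km
Leg 4 bearing: y=sinΔλ·cosφ2=-0.60708920, x=cosφ1·sinφ2-sinφ1·cosφ2·cosΔλ=0.62200014; θ=atan2(y, x)=-44.3049° <0 so +360° → 315.6951° ≈ 315.7°
Leg 5: φ1=0.8992530, φ2=1.0678884, Δφ=0.1686355, Δλ=-2.6141943 rad; a=sin²(Δφ/2)+cosφ1·cosφ2·sin²(Δλ/2)=0.2866012057; c=2·atan2(√a, √(1-a))=1.129847652; dist=6371·c=7198.259 ≈ 7198.3 km; running total=43226.5 km
Leg 5 bearing: y=sinΔλ·cosφ2=-0.24257193, x=cosφ1·sinφ2-sinφ1·cosφ2·cosΔλ=0.87120760; θ=atan2(y, x)=-15.5589° <0 so +360° → 344.4411° ≈ 344.4°
Leg 6: φ1=1.0678884, φ2=-0.0034174, Δφ=-1.0713058, Δλ=1.2469260 rad; a=sin²(Δφ/2)+cosφ1·cosφ2·sin²(Δλ/2)=0.4248061138; c=2·atan2(√a, √(1-a))=1.419835833; dist=6371·c=9045.774 ≈ 9045.8 km; running total=52272.3 km
Leg 6 bearing: y=sinΔλ·cosφ2=0.94800532, x=cosφ1·sinφ2-sinφ1·cosφ2·cosΔλ=-0.28048073; θ=atan2(y, x)=106.4816° ≈ 106.5°
Leg 7: φ1=-0.0034174, φ2=-0.5570410, Δφ=-0.5536237, Δλ=3.3920474 rad; a=sin²(Δφ/2)+cosφ1·cosφ2·sin²(Δλ/2)=0.9102641249; c=2·atan2(√a, √(1-a))=2.533130884; dist=6371·c=16138.577 ≈ 16138.6 km; running total=68410.9 km
Leg 7 bearing: y=sinΔλ·cosφ2=-0.21037619, x=cosφ1·sinφ2-sinφ1·cosφ2·cosΔλ=-0.53148401; θ=atan2(y, x)=-158.4050° <0 so +360° → 201.5950° ≈ 201.6°

Leg 1: dist=11312.2 km, bearing=55.5°
Leg 2: dist=6096.3 km, bearing=282.9°
Leg 3: dist=11907.8 km, bearing=311.1°
Leg 4: dist=6711.9 km, bearing=315.7°
Leg 5: dist=7198.3 km, bearing=344.4°
Leg 6: dist=9045.8 km, bearing=106.5°
Leg 7: dist=16138.6 km, bearing=201.6°
Total: 68410.9 km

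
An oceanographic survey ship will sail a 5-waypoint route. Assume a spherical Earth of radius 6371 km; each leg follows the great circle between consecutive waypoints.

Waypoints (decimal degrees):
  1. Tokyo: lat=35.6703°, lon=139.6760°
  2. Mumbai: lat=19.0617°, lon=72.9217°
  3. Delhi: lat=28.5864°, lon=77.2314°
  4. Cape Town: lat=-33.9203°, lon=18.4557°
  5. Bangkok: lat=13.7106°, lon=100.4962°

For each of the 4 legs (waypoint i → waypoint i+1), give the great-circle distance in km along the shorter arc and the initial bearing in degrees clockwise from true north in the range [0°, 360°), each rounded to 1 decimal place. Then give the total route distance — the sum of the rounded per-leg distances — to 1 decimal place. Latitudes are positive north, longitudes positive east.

Leg 1: dist=6719.5 km, bearing=273.1°
Leg 2: dist=1145.9 km, bearing=21.6°
Leg 3: dist=9300.7 km, bearing=225.6°
Leg 4: dist=10139.0 km, bearing=74.2°
Total: 27305.1 km

Leg 1: φ1=0.6225642, φ2=0.3326894, Δφ=-0.2898748, Δλ=-1.1650823 rad; a=sin²(Δφ/2)+cosφ1·cosφ2·sin²(Δλ/2)=0.2532567827; c=2·atan2(√a, √(1-a))=1.054702579; dist=6371·c=6719.510 ≈ 6719.5 km; running total=6719.5 km
Leg 1 bearing: y=sinΔλ·cosφ2=-0.86843953, x=cosφ1·sinφ2-sinφ1·cosφ2·cosΔλ=0.04779042; θ=atan2(y, x)=-86.8502° <0 so +360° → 273.1498° ≈ 273.1°
Leg 2: φ1=0.3326894, φ2=0.4989268, Δφ=0.1662374, Δλ=0.0752185 rad; a=sin²(Δφ/2)+cosφ1·cosφ2·sin²(Δλ/2)=0.0080661910; c=2·atan2(√a, √(1-a))=0.179866313; dist=6371·c=1145.928 ≈ 1145.9 km; running total=7865.4 km
Leg 2 bearing: y=sinΔλ·cosφ2=0.06598680, x=cosφ1·sinφ2-sinφ1·cosφ2·cosΔλ=0.16628365; θ=atan2(y, x)=21.6448° ≈ 21.6°
Leg 3: φ1=0.4989268, φ2=-0.5920209, Δφ=-1.0909477, Δλ=-1.0258295 rad; a=sin²(Δφ/2)+cosφ1·cosφ2·sin²(Δλ/2)=0.4446419935; c=2·atan2(√a, √(1-a))=1.459852864; dist=6371·c=9300.723 ≈ 9300.7 km; running total=17166.1 km
Leg 3 bearing: y=sinΔλ·cosφ2=-0.70961139, x=cosφ1·sinφ2-sinφ1·cosφ2·cosΔλ=-0.69584024; θ=atan2(y, x)=-134.4386° <0 so +360° → 225.5614° ≈ 225.6°
Leg 4: φ1=-0.5920209, φ2=0.2392951, Δφ=0.8313160, Δλ=1.4318768 rad; a=sin²(Δφ/2)+cosφ1·cosφ2·sin²(Δλ/2)=0.5103162536; c=2·atan2(√a, √(1-a))=1.591430298; dist=6371·c=10139.002 ≈ 10139.0 km; running total=27305.1 km
Leg 4 bearing: y=sinΔλ·cosφ2=0.96214600, x=cosφ1·sinφ2-sinφ1·cosφ2·cosΔλ=0.27175243; θ=atan2(y, x)=74.2280° ≈ 74.2°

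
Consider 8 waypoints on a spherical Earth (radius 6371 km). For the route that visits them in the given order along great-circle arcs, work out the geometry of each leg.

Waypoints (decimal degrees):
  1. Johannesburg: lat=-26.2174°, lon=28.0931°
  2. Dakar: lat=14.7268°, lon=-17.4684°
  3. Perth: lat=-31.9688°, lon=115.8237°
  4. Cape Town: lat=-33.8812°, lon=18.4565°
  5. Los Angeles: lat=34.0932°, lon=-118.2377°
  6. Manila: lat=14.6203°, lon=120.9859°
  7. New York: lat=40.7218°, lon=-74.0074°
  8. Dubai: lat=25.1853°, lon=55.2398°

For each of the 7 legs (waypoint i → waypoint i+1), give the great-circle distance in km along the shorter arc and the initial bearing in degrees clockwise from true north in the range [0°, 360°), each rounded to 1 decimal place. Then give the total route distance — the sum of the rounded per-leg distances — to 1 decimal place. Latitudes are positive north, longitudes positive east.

Leg 1: dist=6707.1 km, bearing=307.4°
Leg 2: dist=14922.7 km, bearing=120.5°
Leg 3: dist=8693.1 km, bearing=237.3°
Leg 4: dist=16053.1 km, bearing=282.8°
Leg 5: dist=11739.6 km, bearing=300.3°
Leg 6: dist=13669.9 km, bearing=13.5°
Leg 7: dist=11007.3 km, bearing=45.2°
Total: 82792.8 km

Leg 1: φ1=-0.4575800, φ2=0.2570311, Δφ=0.7146111, Δλ=-0.7951982 rad; a=sin²(Δφ/2)+cosφ1·cosφ2·sin²(Δλ/2)=0.2524116836; c=2·atan2(√a, √(1-a))=1.052758199; dist=6371·c=6707.122 ≈ 6707.1 km; running total=6707.1 km
Leg 1 bearing: y=sinΔλ·cosφ2=-0.69054665, x=cosφ1·sinφ2-sinφ1·cosφ2·cosΔλ=0.52720530; θ=atan2(y, x)=-52.6397° <0 so +360° → 307.3603° ≈ 307.4°
Leg 2: φ1=0.2570311, φ2=-0.5579608, Δφ=-0.8149920, Δλ=2.3263860 rad; a=sin²(Δφ/2)+cosφ1·cosφ2·sin²(Δλ/2)=0.8486015412; c=2·atan2(√a, √(1-a))=2.342284834; dist=6371·c=14922.697 ≈ 14922.7 km; running total=21629.8 km
Leg 2 bearing: y=sinΔλ·cosφ2=0.61747643, x=cosφ1·sinφ2-sinφ1·cosφ2·cosΔλ=-0.36418500; θ=atan2(y, x)=120.5319° ≈ 120.5°
Leg 3: φ1=-0.5579608, φ2=-0.5913385, Δφ=-0.0333777, Δλ=-1.6993782 rad; a=sin²(Δφ/2)+cosφ1·cosφ2·sin²(Δλ/2)=0.3975754535; c=2·atan2(√a, √(1-a))=1.364486799; dist=6371·c=8693.145 ≈ 8693.1 km; running total=30322.9 km
Leg 3 bearing: y=sinΔλ·cosφ2=-0.82334176, x=cosφ1·sinφ2-sinφ1·cosφ2·cosΔλ=-0.52928744; θ=atan2(y, x)=-122.7350° <0 so +360° → 237.2650° ≈ 237.3°
Leg 4: φ1=-0.5913385, φ2=0.5950386, Δφ=1.1863771, Δλ=-2.3857639 rad; a=sin²(Δφ/2)+cosφ1·cosφ2·sin²(Δλ/2)=0.9063936450; c=2·atan2(√a, √(1-a))=2.519717146; dist=6371·c=16053.118 ≈ 16053.1 km; running total=46376.0 km
Leg 4 bearing: y=sinΔλ·cosφ2=-0.56800561, x=cosφ1·sinφ2-sinφ1·cosφ2·cosΔλ=0.12940807; θ=atan2(y, x)=-77.1654° <0 so +360° → 282.8346° ≈ 282.8°
Leg 5: φ1=0.5950386, φ2=0.2551724, Δφ=-0.3398662, Δλ=4.1752395 rad; a=sin²(Δφ/2)+cosφ1·cosφ2·sin²(Δλ/2)=0.6342676049; c=2·atan2(√a, √(1-a))=1.842668392; dist=6371·c=11739.640 ≈ 11739.6 km; running total=58115.6 km
Leg 5 bearing: y=sinΔλ·cosφ2=-0.83135061, x=cosφ1·sinφ2-sinφ1·cosφ2·cosΔλ=0.48656448; θ=atan2(y, x)=-59.6608° <0 so +360° → 300.3392° ≈ 300.3°
Leg 6: φ1=0.2551724, φ2=0.7107295, Δφ=0.4555571, Δλ=-3.4032751 rad; a=sin²(Δφ/2)+cosφ1·cosφ2·sin²(Δλ/2)=0.7718546573; c=2·atan2(√a, √(1-a))=2.145646814; dist=6371·c=13669.916 ≈ 13669.9 km; running total=71785.5 km
Leg 6 bearing: y=sinΔλ·cosφ2=0.19606977, x=cosφ1·sinφ2-sinφ1·cosφ2·cosΔλ=0.81604953; θ=atan2(y, x)=13.5102° ≈ 13.5°
Leg 7: φ1=0.7107295, φ2=0.4395664, Δφ=-0.2711631, Δλ=2.2557892 rad; a=sin²(Δφ/2)+cosφ1·cosφ2·sin²(Δλ/2)=0.5781432466; c=2·atan2(√a, √(1-a))=1.727726145; dist=6371·c=11007.343 ≈ 11007.3 km; running total=82792.8 km
Leg 7 bearing: y=sinΔλ·cosφ2=0.70080396, x=cosφ1·sinφ2-sinφ1·cosφ2·cosΔλ=0.69602323; θ=atan2(y, x)=45.1961° ≈ 45.2°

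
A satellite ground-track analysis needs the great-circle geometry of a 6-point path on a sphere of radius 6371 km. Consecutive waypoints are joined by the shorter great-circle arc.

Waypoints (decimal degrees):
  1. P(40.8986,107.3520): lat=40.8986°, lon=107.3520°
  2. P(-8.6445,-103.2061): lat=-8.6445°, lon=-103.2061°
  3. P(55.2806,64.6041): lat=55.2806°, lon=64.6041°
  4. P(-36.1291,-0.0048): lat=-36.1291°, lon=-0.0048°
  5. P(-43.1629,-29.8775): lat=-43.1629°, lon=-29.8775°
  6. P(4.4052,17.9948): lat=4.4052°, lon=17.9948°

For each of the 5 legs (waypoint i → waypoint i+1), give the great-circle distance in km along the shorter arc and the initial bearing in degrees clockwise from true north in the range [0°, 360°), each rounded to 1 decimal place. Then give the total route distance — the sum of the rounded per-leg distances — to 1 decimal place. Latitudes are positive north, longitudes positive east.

Leg 1: φ1=0.7138152, φ2=-0.1508750, Δφ=-0.8646902, Δλ=-3.6749321 rad; a=sin²(Δφ/2)+cosφ1·cosφ2·sin²(Δλ/2)=0.8709512823; c=2·atan2(√a, √(1-a))=2.406699747; dist=6371·c=15333.084 ≈ 15333.1 km; running total=15333.1 km
Leg 1 bearing: y=sinΔλ·cosφ2=0.50263624, x=cosφ1·sinφ2-sinφ1·cosφ2·cosΔλ=0.44377629; θ=atan2(y, x)=48.5588° ≈ 48.6°
Leg 2: φ1=-0.1508750, φ2=0.9648285, Δφ=1.1157035, Δλ=2.9288405 rad; a=sin²(Δφ/2)+cosφ1·cosφ2·sin²(Δλ/2)=0.8369669650; c=2·atan2(√a, √(1-a))=2.310317086; dist=6371·c=14719.030 ≈ 14719.0 km; running total=30052.1 km
Leg 2 bearing: y=sinΔλ·cosφ2=0.12026259, x=cosφ1·sinφ2-sinφ1·cosφ2·cosΔλ=0.72893756; θ=atan2(y, x)=9.3685° ≈ 9.4°
Leg 3: φ1=0.9648285, φ2=-0.6305718, Δφ=-1.5954002, Δλ=-1.1276380 rad; a=sin²(Δφ/2)+cosφ1·cosφ2·sin²(Δλ/2)=0.6436854728; c=2·atan2(√a, √(1-a))=1.862277197; dist=6371·c=11864.568 ≈ 11864.6 km; running total=41916.7 km
Leg 3 bearing: y=sinΔλ·cosφ2=-0.72966917, x=cosφ1·sinφ2-sinφ1·cosφ2·cosΔλ=-0.62048436; θ=atan2(y, x)=-130.3766° <0 so +360° → 229.6234° ≈ 229.6°
Leg 4: φ1=-0.6305718, φ2=-0.7533347, Δφ=-0.1227630, Δλ=-0.5213770 rad; a=sin²(Δφ/2)+cosφ1·cosφ2·sin²(Δλ/2)=0.0429011757; c=2·atan2(√a, √(1-a))=0.417272649; dist=6371·c=2658.444 ≈ 2658.4 km; running total=44575.1 km
Leg 4 bearing: y=sinΔλ·cosφ2=-0.36330148, x=cosφ1·sinφ2-sinφ1·cosφ2·cosΔλ=-0.17959592; θ=atan2(y, x)=-116.3052° <0 so +360° → 243.6948° ≈ 243.7°
Leg 5: φ1=-0.7533347, φ2=0.0768852, Δφ=0.8302200, Δλ=0.8355293 rad; a=sin²(Δφ/2)+cosφ1·cosφ2·sin²(Δλ/2)=0.2823551339; c=2·atan2(√a, √(1-a))=1.120436254; dist=6371·c=7138.299 ≈ 7138.3 km; running total=51713.4 km
Leg 5 bearing: y=sinΔλ·cosφ2=0.73946063, x=cosφ1·sinφ2-sinφ1·cosφ2·cosΔλ=0.51353755; θ=atan2(y, x)=55.2210° ≈ 55.2°

Leg 1: dist=15333.1 km, bearing=48.6°
Leg 2: dist=14719.0 km, bearing=9.4°
Leg 3: dist=11864.6 km, bearing=229.6°
Leg 4: dist=2658.4 km, bearing=243.7°
Leg 5: dist=7138.3 km, bearing=55.2°
Total: 51713.4 km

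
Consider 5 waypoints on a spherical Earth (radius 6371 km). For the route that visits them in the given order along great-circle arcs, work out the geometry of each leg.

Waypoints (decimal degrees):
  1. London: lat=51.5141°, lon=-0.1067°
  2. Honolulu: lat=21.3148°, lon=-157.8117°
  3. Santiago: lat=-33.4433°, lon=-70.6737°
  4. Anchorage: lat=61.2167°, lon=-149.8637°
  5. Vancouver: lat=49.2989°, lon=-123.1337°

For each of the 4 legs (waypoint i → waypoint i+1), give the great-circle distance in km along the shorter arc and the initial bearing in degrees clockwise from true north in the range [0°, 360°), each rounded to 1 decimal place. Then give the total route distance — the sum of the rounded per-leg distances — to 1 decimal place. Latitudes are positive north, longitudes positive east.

Leg 1: φ1=0.8990907, φ2=0.3720134, Δφ=-0.5270772, Δλ=-2.7524715 rad; a=sin²(Δφ/2)+cosφ1·cosφ2·sin²(Δλ/2)=0.6259427169; c=2·atan2(√a, √(1-a))=1.825424341; dist=6371·c=11629.778 ≈ 11629.8 km; running total=11629.8 km
Leg 1 bearing: y=sinΔλ·cosφ2=-0.35342514, x=cosφ1·sinφ2-sinφ1·cosφ2·cosΔλ=0.90091309; θ=atan2(y, x)=-21.4199° <0 so +360° → 338.5801° ≈ 338.6°
Leg 2: φ1=0.3720134, φ2=-0.5836957, Δφ=-0.9557091, Δλ=1.5208450 rad; a=sin²(Δφ/2)+cosφ1·cosφ2·sin²(Δλ/2)=0.5807554134; c=2·atan2(√a, √(1-a))=1.733017715; dist=6371·c=11041.056 ≈ 11041.1 km; running total=22670.9 km
Leg 2 bearing: y=sinΔλ·cosφ2=0.83339082, x=cosφ1·sinφ2-sinφ1·cosφ2·cosΔλ=-0.52855841; θ=atan2(y, x)=122.3839° ≈ 122.4°
Leg 3: φ1=-0.5836957, φ2=1.0684330, Δφ=1.6521287, Δλ=-1.3821262 rad; a=sin²(Δφ/2)+cosφ1·cosφ2·sin²(Δλ/2)=0.7038328030; c=2·atan2(√a, √(1-a))=1.990692454; dist=6371·c=12682.702 ≈ 12682.7 km; running total=35353.6 km
Leg 3 bearing: y=sinΔλ·cosφ2=-0.47295382, x=cosφ1·sinφ2-sinφ1·cosφ2·cosΔλ=0.78110398; θ=atan2(y, x)=-31.1947° <0 so +360° → 328.8053° ≈ 328.8°
Leg 4: φ1=1.0684330, φ2=0.8604281, Δφ=-0.2080048, Δλ=0.4665265 rad; a=sin²(Δφ/2)+cosφ1·cosφ2·sin²(Δλ/2)=0.0275547411; c=2·atan2(√a, √(1-a))=0.333536298; dist=6371·c=2124.960 ≈ 2125.0 km; running total=37478.6 km
Leg 4 bearing: y=sinΔλ·cosφ2=0.29331174, x=cosφ1·sinφ2-sinφ1·cosφ2·cosΔλ=-0.14543085; θ=atan2(y, x)=116.3733° ≈ 116.4°

Leg 1: dist=11629.8 km, bearing=338.6°
Leg 2: dist=11041.1 km, bearing=122.4°
Leg 3: dist=12682.7 km, bearing=328.8°
Leg 4: dist=2125.0 km, bearing=116.4°
Total: 37478.6 km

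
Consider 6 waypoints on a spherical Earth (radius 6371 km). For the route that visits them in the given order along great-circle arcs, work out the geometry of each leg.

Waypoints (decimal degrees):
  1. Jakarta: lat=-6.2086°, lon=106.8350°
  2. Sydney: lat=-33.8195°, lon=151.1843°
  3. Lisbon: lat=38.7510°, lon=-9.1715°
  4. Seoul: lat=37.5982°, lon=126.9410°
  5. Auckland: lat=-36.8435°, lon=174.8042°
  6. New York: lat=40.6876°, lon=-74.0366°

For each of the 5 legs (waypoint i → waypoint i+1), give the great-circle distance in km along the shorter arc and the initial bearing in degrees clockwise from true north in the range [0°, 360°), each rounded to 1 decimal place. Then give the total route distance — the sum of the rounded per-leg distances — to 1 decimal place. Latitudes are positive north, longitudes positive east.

Leg 1: φ1=-0.1083605, φ2=-0.5902616, Δφ=-0.4819011, Δλ=0.7740413 rad; a=sin²(Δφ/2)+cosφ1·cosφ2·sin²(Δλ/2)=0.1745984161; c=2·atan2(√a, √(1-a))=0.862154521; dist=6371·c=5492.786 ≈ 5492.8 km; running total=5492.8 km
Leg 1 bearing: y=sinΔλ·cosφ2=0.58075139, x=cosφ1·sinφ2-sinφ1·cosφ2·cosΔλ=-0.48906345; θ=atan2(y, x)=130.1015° ≈ 130.1°
Leg 2: φ1=-0.5902616, φ2=0.6763325, Δφ=1.2665942, Δλ=-2.7987367 rad; a=sin²(Δφ/2)+cosφ1·cosφ2·sin²(Δλ/2)=0.9792942420; c=2·atan2(√a, √(1-a))=2.852800223; dist=6371·c=18175.190 ≈ 18175.2 km; running total=23668.0 km
Leg 2 bearing: y=sinΔλ·cosφ2=-0.26217649, x=cosφ1·sinφ2-sinφ1·cosφ2·cosΔλ=0.11122771; θ=atan2(y, x)=-67.0110° <0 so +360° → 292.9890° ≈ 293.0°
Leg 3: φ1=0.6763325, φ2=0.6562124, Δφ=-0.0201202, Δλ=2.3756113 rad; a=sin²(Δφ/2)+cosφ1·cosφ2·sin²(Δλ/2)=0.5317127948; c=2·atan2(√a, √(1-a))=1.634264518; dist=6371·c=10411.899 ≈ 10411.9 km; running total=34079.9 km
Leg 3 bearing: y=sinΔλ·cosφ2=0.54926381, x=cosφ1·sinφ2-sinφ1·cosφ2·cosΔλ=0.83323854; θ=atan2(y, x)=33.3925° ≈ 33.4°
Leg 4: φ1=0.6562124, φ2=-0.6430404, Δφ=-1.2992528, Δλ=0.8353704 rad; a=sin²(Δφ/2)+cosφ1·cosφ2·sin²(Δλ/2)=0.4702252191; c=2·atan2(√a, √(1-a))=1.511211513; dist=6371·c=9627.929 ≈ 9627.9 km; running total=43707.8 km
Leg 4 bearing: y=sinΔλ·cosφ2=0.59344099, x=cosφ1·sinφ2-sinφ1·cosφ2·cosΔλ=-0.80267156; θ=atan2(y, x)=143.5233° ≈ 143.5°
Leg 5: φ1=-0.6430404, φ2=0.7101326, Δφ=1.3531730, Δλ=-4.3430913 rad; a=sin²(Δφ/2)+cosφ1·cosφ2·sin²(Δλ/2)=0.8049809641; c=2·atan2(√a, √(1-a))=2.226808873; dist=6371·c=14186.999 ≈ 14187.0 km; running total=57894.8 km
Leg 5 bearing: y=sinΔλ·cosφ2=0.70715333, x=cosφ1·sinφ2-sinφ1·cosφ2·cosΔλ=0.35760399; θ=atan2(y, x)=63.1745° ≈ 63.2°

Leg 1: dist=5492.8 km, bearing=130.1°
Leg 2: dist=18175.2 km, bearing=293.0°
Leg 3: dist=10411.9 km, bearing=33.4°
Leg 4: dist=9627.9 km, bearing=143.5°
Leg 5: dist=14187.0 km, bearing=63.2°
Total: 57894.8 km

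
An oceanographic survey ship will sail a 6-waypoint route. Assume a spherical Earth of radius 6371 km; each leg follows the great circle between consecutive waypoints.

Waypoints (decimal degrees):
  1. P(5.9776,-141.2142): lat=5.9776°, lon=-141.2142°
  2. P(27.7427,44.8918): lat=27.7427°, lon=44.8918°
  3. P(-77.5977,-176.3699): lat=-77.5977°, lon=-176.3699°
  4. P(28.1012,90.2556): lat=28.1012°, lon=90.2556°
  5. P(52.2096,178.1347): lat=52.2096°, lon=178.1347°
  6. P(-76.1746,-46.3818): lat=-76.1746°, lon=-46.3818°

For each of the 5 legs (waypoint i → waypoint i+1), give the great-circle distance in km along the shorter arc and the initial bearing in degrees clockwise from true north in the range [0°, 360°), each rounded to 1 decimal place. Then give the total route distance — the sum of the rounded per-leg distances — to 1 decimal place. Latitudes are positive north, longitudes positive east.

Leg 1: dist=16208.6 km, bearing=350.4°
Leg 2: dist=14087.6 km, bearing=169.8°
Leg 3: dist=13133.4 km, bearing=273.3°
Leg 4: dist=7439.6 km, bearing=41.7°
Leg 5: dist=16753.2 km, bearing=160.0°
Total: 67622.4 km

Leg 1: φ1=0.1043288, φ2=0.4842015, Δφ=0.3798727, Δλ=3.2481625 rad; a=sin²(Δφ/2)+cosφ1·cosφ2·sin²(Δλ/2)=0.9133818748; c=2·atan2(√a, √(1-a))=2.544126622; dist=6371·c=16208.631 ≈ 16208.6 km; running total=16208.6 km
Leg 1 bearing: y=sinΔλ·cosφ2=-0.09414085, x=cosφ1·sinφ2-sinφ1·cosφ2·cosΔλ=0.55461627; θ=atan2(y, x)=-9.6336° <0 so +360° → 350.3664° ≈ 350.4°
Leg 2: φ1=0.4842015, φ2=-1.3543354, Δφ=-1.8385368, Δλ=-3.8617452 rad; a=sin²(Δφ/2)+cosφ1·cosφ2·sin²(Δλ/2)=0.7987634684; c=2·atan2(√a, √(1-a))=2.211209677; dist=6371·c=14087.617 ≈ 14087.6 km; running total=30296.2 km
Leg 2 bearing: y=sinΔλ·cosφ2=0.14164366, x=cosφ1·sinφ2-sinφ1·cosφ2·cosΔλ=-0.78923927; θ=atan2(y, x)=169.8255° ≈ 169.8°
Leg 3: φ1=-1.3543354, φ2=0.4904585, Δφ=1.8447938, Δλ=4.6534928 rad; a=sin²(Δφ/2)+cosφ1·cosφ2·sin²(Δλ/2)=0.7355950114; c=2·atan2(√a, √(1-a))=2.061435803; dist=6371·c=13133.408 ≈ 13133.4 km; running total=43429.6 km
Leg 3 bearing: y=sinΔλ·cosφ2=-0.88058752, x=cosφ1·sinφ2-sinφ1·cosφ2·cosΔλ=0.05045377; θ=atan2(y, x)=-86.7208° <0 so +360° → 273.2792° ≈ 273.3°
Leg 4: φ1=0.4904585, φ2=0.9112294, Δφ=0.4207710, Δλ=1.5337796 rad; a=sin²(Δφ/2)+cosφ1·cosφ2·sin²(Δλ/2)=0.3038801221; c=2·atan2(√a, √(1-a))=1.167731115; dist=6371·c=7439.615 ≈ 7439.6 km; running total=50869.2 km
Leg 4 bearing: y=sinΔλ·cosφ2=0.61235488, x=cosφ1·sinφ2-sinφ1·cosφ2·cosΔλ=0.68641786; θ=atan2(y, x)=41.7362° ≈ 41.7°
Leg 5: φ1=0.9112294, φ2=-1.3294976, Δφ=-2.2407270, Δλ=-3.9185522 rad; a=sin²(Δφ/2)+cosφ1·cosφ2·sin²(Δλ/2)=0.9358875745; c=2·atan2(√a, √(1-a))=2.629610495; dist=6371·c=16753.248 ≈ 16753.2 km; running total=67622.4 km
Leg 5 bearing: y=sinΔλ·cosφ2=0.16754112, x=cosφ1·sinφ2-sinφ1·cosφ2·cosΔλ=-0.46036731; θ=atan2(y, x)=160.0021° ≈ 160.0°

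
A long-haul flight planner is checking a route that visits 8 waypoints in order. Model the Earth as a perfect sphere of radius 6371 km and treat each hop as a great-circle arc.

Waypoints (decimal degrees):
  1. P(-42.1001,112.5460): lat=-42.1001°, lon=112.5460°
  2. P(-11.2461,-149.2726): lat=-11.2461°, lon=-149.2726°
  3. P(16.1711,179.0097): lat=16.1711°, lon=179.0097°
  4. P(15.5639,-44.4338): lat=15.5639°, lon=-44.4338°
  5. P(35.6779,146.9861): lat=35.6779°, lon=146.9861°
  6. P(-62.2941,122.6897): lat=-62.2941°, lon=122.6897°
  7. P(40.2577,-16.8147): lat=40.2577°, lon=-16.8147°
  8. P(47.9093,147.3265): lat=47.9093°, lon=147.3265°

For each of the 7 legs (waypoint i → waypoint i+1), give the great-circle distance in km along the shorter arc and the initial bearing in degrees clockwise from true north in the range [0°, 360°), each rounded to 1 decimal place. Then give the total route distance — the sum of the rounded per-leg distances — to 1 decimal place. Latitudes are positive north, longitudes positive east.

Leg 1: dist=9834.3 km, bearing=103.8°
Leg 2: dist=4633.5 km, bearing=310.6°
Leg 3: dist=14083.7 km, bearing=55.7°
Leg 4: dist=14191.7 km, bearing=348.3°
Leg 5: dist=11109.7 km, bearing=191.2°
Leg 6: dist=16384.2 km, bearing=246.7°
Leg 7: dist=10087.3 km, bearing=10.6°
Total: 80324.4 km

Leg 1: φ1=-0.7347854, φ2=-0.1962815, Δφ=0.5385039, Δλ=-4.5695966 rad; a=sin²(Δφ/2)+cosφ1·cosφ2·sin²(Δλ/2)=0.4864059756; c=2·atan2(√a, √(1-a))=1.543604927; dist=6371·c=9834.307 ≈ 9834.3 km; running total=9834.3 km
Leg 1 bearing: y=sinΔλ·cosφ2=0.97081646, x=cosφ1·sinφ2-sinφ1·cosφ2·cosΔλ=-0.23827759; θ=atan2(y, x)=103.7901° ≈ 103.8°
Leg 2: φ1=-0.1962815, φ2=0.2822389, Δφ=0.4785204, Δλ=5.7296070 rad; a=sin²(Δφ/2)+cosφ1·cosφ2·sin²(Δλ/2)=0.1265052915; c=2·atan2(√a, √(1-a))=0.727274152; dist=6371·c=4633.464 ≈ 4633.5 km; running total=14467.8 km
Leg 2 bearing: y=sinΔλ·cosφ2=-0.50493340, x=cosφ1·sinφ2-sinφ1·cosφ2·cosΔλ=0.43249170; θ=atan2(y, x)=-49.4189° <0 so +360° → 310.5811° ≈ 310.6°
Leg 3: φ1=0.2822389, φ2=0.2716413, Δφ=-0.0105976, Δλ=-3.8998248 rad; a=sin²(Δφ/2)+cosφ1·cosφ2·sin²(Δλ/2)=0.7985146950; c=2·atan2(√a, √(1-a))=2.210589321; dist=6371·c=14083.665 ≈ 14083.7 km; running total=28551.5 km
Leg 3 bearing: y=sinΔλ·cosφ2=0.66242447, x=cosφ1·sinφ2-sinφ1·cosφ2·cosΔλ=0.45249280; θ=atan2(y, x)=55.6636° ≈ 55.7°
Leg 4: φ1=0.2716413, φ2=0.6226968, Δφ=0.3510555, Δλ=3.3409075 rad; a=sin²(Δφ/2)+cosφ1·cosφ2·sin²(Δλ/2)=0.8052715303; c=2·atan2(√a, √(1-a))=2.227542434; dist=6371·c=14191.673 ≈ 14191.7 km; running total=42743.2 km
Leg 4 bearing: y=sinΔλ·cosφ2=-0.16083530, x=cosφ1·sinφ2-sinφ1·cosφ2·cosΔλ=0.77547997; θ=atan2(y, x)=-11.7171° <0 so +360° → 348.2829° ≈ 348.3°
Leg 5: φ1=0.6226968, φ2=-1.0872371, Δφ=-1.7099340, Δλ=-0.4240522 rad; a=sin²(Δφ/2)+cosφ1·cosφ2·sin²(Δλ/2)=0.5860698198; c=2·atan2(√a, √(1-a))=1.743797649; dist=6371·c=11109.735 ≈ 11109.7 km; running total=53852.9 km
Leg 5 bearing: y=sinΔλ·cosφ2=-0.19130007, x=cosφ1·sinφ2-sinφ1·cosφ2·cosΔλ=-0.96631891; θ=atan2(y, x)=-168.8021° <0 so +360° → 191.1979° ≈ 191.2°
Leg 6: φ1=-1.0872371, φ2=0.7026294, Δφ=1.7898666, Δλ=-2.4348111 rad; a=sin²(Δφ/2)+cosφ1·cosφ2·sin²(Δλ/2)=0.9209762980; c=2·atan2(√a, √(1-a))=2.571688320; dist=6371·c=16384.226 ≈ 16384.2 km; running total=70237.1 km
Leg 6 bearing: y=sinΔλ·cosφ2=-0.49557887, x=cosφ1·sinφ2-sinφ1·cosφ2·cosΔλ=-0.21334808; θ=atan2(y, x)=-113.2920° <0 so +360° → 246.7080° ≈ 246.7°
Leg 7: φ1=0.7026294, φ2=0.8361750, Δφ=0.1335456, Δλ=2.8648044 rad; a=sin²(Δφ/2)+cosφ1·cosφ2·sin²(Δλ/2)=0.5062580879; c=2·atan2(√a, √(1-a))=1.583312829; dist=6371·c=10087.286 ≈ 10087.3 km; running total=80324.4 km
Leg 7 bearing: y=sinΔλ·cosφ2=0.18317295, x=cosφ1·sinφ2-sinφ1·cosφ2·cosΔλ=0.98300103; θ=atan2(y, x)=10.5555° ≈ 10.6°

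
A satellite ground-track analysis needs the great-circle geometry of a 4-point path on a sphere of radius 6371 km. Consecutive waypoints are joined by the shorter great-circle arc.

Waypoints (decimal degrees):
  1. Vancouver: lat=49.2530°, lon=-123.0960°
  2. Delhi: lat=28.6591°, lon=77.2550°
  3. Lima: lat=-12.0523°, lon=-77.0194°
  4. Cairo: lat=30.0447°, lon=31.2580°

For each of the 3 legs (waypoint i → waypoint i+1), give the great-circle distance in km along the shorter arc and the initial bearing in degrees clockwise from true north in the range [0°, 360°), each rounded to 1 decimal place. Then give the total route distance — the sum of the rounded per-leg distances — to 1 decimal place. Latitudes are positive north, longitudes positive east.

Leg 1: φ1=0.8596270, φ2=0.5001957, Δφ=-0.3594314, Δλ=3.4967846 rad; a=sin²(Δφ/2)+cosφ1·cosφ2·sin²(Δλ/2)=0.5868302921; c=2·atan2(√a, √(1-a))=1.745341850; dist=6371·c=11119.573 ≈ 11119.6 km; running total=11119.6 km
Leg 1 bearing: y=sinΔλ·cosφ2=-0.30516456, x=cosφ1·sinφ2-sinφ1·cosφ2·cosΔλ=0.93633145; θ=atan2(y, x)=-18.0516° <0 so +360° → 341.9484° ≈ 341.9°
Leg 2: φ1=0.5001957, φ2=-0.2103523, Δφ=-0.7105480, Δλ=-2.6925962 rad; a=sin²(Δφ/2)+cosφ1·cosφ2·sin²(Δλ/2)=0.9366159448; c=2·atan2(√a, √(1-a))=2.632591917; dist=6371·c=16772.243 ≈ 16772.2 km; running total=27891.8 km
Leg 2 bearing: y=sinΔλ·cosφ2=-0.42449380, x=cosφ1·sinφ2-sinφ1·cosφ2·cosΔλ=0.23931376; θ=atan2(y, x)=-60.5873° <0 so +360° → 299.4127° ≈ 299.4°
Leg 3: φ1=-0.2103523, φ2=0.5243789, Δφ=0.7347313, Δλ=1.8897971 rad; a=sin²(Δφ/2)+cosφ1·cosφ2·sin²(Δλ/2)=0.6850189322; c=2·atan2(√a, √(1-a))=1.949846105; dist=6371·c=12422.470 ≈ 12422.5 km; running total=40314.3 km
Leg 3 bearing: y=sinΔλ·cosφ2=0.82196313, x=cosφ1·sinφ2-sinφ1·cosφ2·cosΔλ=0.43295334; θ=atan2(y, x)=62.2228° ≈ 62.2°

Leg 1: dist=11119.6 km, bearing=341.9°
Leg 2: dist=16772.2 km, bearing=299.4°
Leg 3: dist=12422.5 km, bearing=62.2°
Total: 40314.3 km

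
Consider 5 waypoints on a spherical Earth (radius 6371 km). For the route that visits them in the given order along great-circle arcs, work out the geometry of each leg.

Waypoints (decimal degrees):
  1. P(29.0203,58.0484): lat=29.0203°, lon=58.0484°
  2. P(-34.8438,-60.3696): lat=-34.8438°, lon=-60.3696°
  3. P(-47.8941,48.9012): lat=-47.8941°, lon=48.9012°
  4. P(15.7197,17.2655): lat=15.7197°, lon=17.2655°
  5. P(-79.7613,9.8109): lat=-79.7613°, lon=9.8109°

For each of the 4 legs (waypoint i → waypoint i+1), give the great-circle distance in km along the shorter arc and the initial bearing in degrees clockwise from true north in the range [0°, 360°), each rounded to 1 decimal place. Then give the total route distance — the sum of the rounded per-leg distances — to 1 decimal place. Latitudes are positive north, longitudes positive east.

Leg 1: φ1=0.5064998, φ2=-0.6081390, Δφ=-1.1146388, Δλ=-2.0667840 rad; a=sin²(Δφ/2)+cosφ1·cosφ2·sin²(Δλ/2)=0.8093542338; c=2·atan2(√a, √(1-a))=2.237893999; dist=6371·c=14257.623 ≈ 14257.6 km; running total=14257.6 km
Leg 1 bearing: y=sinΔλ·cosφ2=-0.72181607, x=cosφ1·sinφ2-sinφ1·cosφ2·cosΔλ=-0.31013124; θ=atan2(y, x)=-113.2510° <0 so +360° → 246.7490° ≈ 246.7°
Leg 2: φ1=-0.6081390, φ2=-0.8359097, Δφ=-0.2277707, Δλ=1.9071352 rad; a=sin²(Δφ/2)+cosφ1·cosφ2·sin²(Δλ/2)=0.3788661470; c=2·atan2(√a, √(1-a))=1.326093819; dist=6371·c=8448.544 ≈ 8448.5 km; running total=22706.1 km
Leg 2 bearing: y=sinΔλ·cosφ2=0.63293425, x=cosφ1·sinφ2-sinφ1·cosφ2·cosΔλ=-0.73532346; θ=atan2(y, x)=139.2796° ≈ 139.3°
Leg 3: φ1=-0.8359097, φ2=0.2743605, Δφ=1.1102703, Δλ=-0.5521471 rad; a=sin²(Δφ/2)+cosφ1·cosφ2·sin²(Δλ/2)=0.3257452941; c=2·atan2(√a, √(1-a))=1.214815985; dist=6371·c=7739.593 ≈ 7739.6 km; running total=30445.7 km
Leg 3 bearing: y=sinΔλ·cosφ2=-0.50489887, x=cosφ1·sinφ2-sinφ1·cosφ2·cosΔλ=0.78969508; θ=atan2(y, x)=-32.5932° <0 so +360° → 327.4068° ≈ 327.4°
Leg 4: φ1=0.2743605, φ2=-1.3920973, Δφ=-1.6664578, Δλ=-0.1301073 rad; a=sin²(Δφ/2)+cosφ1·cosφ2·sin²(Δλ/2)=0.5484809072; c=2·atan2(√a, √(1-a))=1.667910720; dist=6371·c=10626.259 ≈ 10626.3 km; running total=41072.0 km
Leg 4 bearing: y=sinΔλ·cosφ2=-0.02306131, x=cosφ1·sinφ2-sinφ1·cosφ2·cosΔλ=-0.99502090; θ=atan2(y, x)=-178.6723° <0 so +360° → 181.3277° ≈ 181.3°

Leg 1: dist=14257.6 km, bearing=246.7°
Leg 2: dist=8448.5 km, bearing=139.3°
Leg 3: dist=7739.6 km, bearing=327.4°
Leg 4: dist=10626.3 km, bearing=181.3°
Total: 41072.0 km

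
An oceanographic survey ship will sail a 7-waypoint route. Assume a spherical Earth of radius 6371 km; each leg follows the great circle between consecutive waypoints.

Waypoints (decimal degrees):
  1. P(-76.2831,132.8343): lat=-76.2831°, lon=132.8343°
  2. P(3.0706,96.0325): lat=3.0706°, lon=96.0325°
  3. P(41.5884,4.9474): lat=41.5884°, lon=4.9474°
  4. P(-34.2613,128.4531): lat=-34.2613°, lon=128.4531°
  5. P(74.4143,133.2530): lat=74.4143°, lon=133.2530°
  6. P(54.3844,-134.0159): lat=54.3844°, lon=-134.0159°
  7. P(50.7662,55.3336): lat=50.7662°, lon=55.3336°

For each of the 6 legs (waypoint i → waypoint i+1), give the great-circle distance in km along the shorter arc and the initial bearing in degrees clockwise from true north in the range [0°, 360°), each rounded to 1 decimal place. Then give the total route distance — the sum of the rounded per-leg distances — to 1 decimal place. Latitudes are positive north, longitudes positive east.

Leg 1: dist=9128.4 km, bearing=322.8°
Leg 2: dist=9871.1 km, bearing=311.6°
Leg 3: dist=15082.1 km, bearing=99.7°
Leg 4: dist=12089.4 km, bearing=1.4°
Leg 5: dist=4352.3 km, bearing=67.1°
Leg 6: dist=8290.6 km, bearing=353.9°
Total: 58813.9 km

Leg 1: φ1=-1.3313913, φ2=0.0535921, Δφ=1.3849833, Δλ=-0.6423126 rad; a=sin²(Δφ/2)+cosφ1·cosφ2·sin²(Δλ/2)=0.4312212716; c=2·atan2(√a, √(1-a))=1.432801322; dist=6371·c=9128.377 ≈ 9128.4 km; running total=9128.4 km
Leg 1 bearing: y=sinΔλ·cosφ2=-0.59818869, x=cosφ1·sinφ2-sinφ1·cosφ2·cosΔλ=0.78946072; θ=atan2(y, x)=-37.1519° <0 so +360° → 322.8481° ≈ 322.8°
Leg 2: φ1=0.0535921, φ2=0.7258545, Δφ=0.6722624, Δλ=-1.5897349 rad; a=sin²(Δφ/2)+cosφ1·cosφ2·sin²(Δλ/2)=0.4892937709; c=2·atan2(√a, √(1-a))=1.549382232; dist=6371·c=9871.114 ≈ 9871.1 km; running total=18999.5 km
Leg 2 bearing: y=sinΔλ·cosφ2=-0.74779837, x=cosφ1·sinφ2-sinφ1·cosφ2·cosΔλ=0.66358052; θ=atan2(y, x)=-48.4148° <0 so +360° → 311.5852° ≈ 311.6°
Leg 3: φ1=0.7258545, φ2=-0.5979725, Δφ=-1.3238270, Δλ=2.1555811 rad; a=sin²(Δφ/2)+cosφ1·cosφ2·sin²(Δλ/2)=0.8574576119; c=2·atan2(√a, √(1-a))=2.367299180; dist=6371·c=15082.063 ≈ 15082.1 km; running total=34081.6 km
Leg 3 bearing: y=sinΔλ·cosφ2=0.68914352, x=cosφ1·sinφ2-sinφ1·cosφ2·cosΔλ=-0.11822622; θ=atan2(y, x)=99.7346° ≈ 99.7°
Leg 4: φ1=-0.5979725, φ2=1.2987745, Δφ=1.8967470, Δλ=0.0837741 rad; a=sin²(Δφ/2)+cosφ1·cosφ2·sin²(Δλ/2)=0.6604941689; c=2·atan2(√a, √(1-a))=1.897569190; dist=6371·c=12089.413 ≈ 12089.4 km; running total=46171.0 km
Leg 4 bearing: y=sinΔλ·cosφ2=0.02248205, x=cosφ1·sinφ2-sinφ1·cosφ2·cosΔλ=0.94681627; θ=atan2(y, x)=1.3602° ≈ 1.4°
Leg 5: φ1=1.2987745, φ2=0.9491868, Δφ=-0.3495877, Δλ=-4.6647223 rad; a=sin²(Δφ/2)+cosφ1·cosφ2·sin²(Δλ/2)=0.1122026126; c=2·atan2(√a, √(1-a))=0.683139531; dist=6371·c=4352.282 ≈ 4352.3 km; running total=50523.3 km
Leg 5 bearing: y=sinΔλ·cosφ2=0.58168288, x=cosφ1·sinφ2-sinφ1·cosφ2·cosΔλ=0.24514847; θ=atan2(y, x)=67.1472° ≈ 67.1°
Leg 6: φ1=0.9491868, φ2=0.8860373, Δφ=-0.0631495, Δλ=3.3047722 rad; a=sin²(Δφ/2)+cosφ1·cosφ2·sin²(Δλ/2)=0.3668750116; c=2·atan2(√a, √(1-a))=1.301295851; dist=6371·c=8290.556 ≈ 8290.6 km; running total=58813.9 km
Leg 6 bearing: y=sinΔλ·cosφ2=-0.10275142, x=cosφ1·sinφ2-sinφ1·cosφ2·cosΔλ=0.95841176; θ=atan2(y, x)=-6.1193° <0 so +360° → 353.8807° ≈ 353.9°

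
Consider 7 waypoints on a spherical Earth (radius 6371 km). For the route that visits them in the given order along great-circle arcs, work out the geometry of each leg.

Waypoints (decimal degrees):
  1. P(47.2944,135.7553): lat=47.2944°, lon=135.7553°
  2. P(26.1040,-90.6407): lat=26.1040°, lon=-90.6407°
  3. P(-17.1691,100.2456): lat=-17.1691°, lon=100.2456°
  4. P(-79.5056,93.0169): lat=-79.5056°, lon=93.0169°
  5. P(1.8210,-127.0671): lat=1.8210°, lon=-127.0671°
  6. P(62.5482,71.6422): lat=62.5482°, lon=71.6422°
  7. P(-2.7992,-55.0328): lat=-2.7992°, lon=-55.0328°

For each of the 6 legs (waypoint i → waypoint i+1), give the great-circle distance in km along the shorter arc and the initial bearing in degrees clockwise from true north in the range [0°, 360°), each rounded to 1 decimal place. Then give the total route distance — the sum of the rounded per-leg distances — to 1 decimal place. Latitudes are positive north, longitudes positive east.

Leg 1: φ1=0.8254430, φ2=0.4556007, Δφ=-0.3698422, Δλ=-3.9513556 rad; a=sin²(Δφ/2)+cosφ1·cosφ2·sin²(Δλ/2)=0.5483543894; c=2·atan2(√a, √(1-a))=1.667656490; dist=6371·c=10624.639 ≈ 10624.6 km; running total=10624.6 km
Leg 1 bearing: y=sinΔλ·cosφ2=0.65026082, x=cosφ1·sinφ2-sinφ1·cosφ2·cosΔλ=0.75353054; θ=atan2(y, x)=40.7926° ≈ 40.8°
Leg 2: φ1=0.4556007, φ2=-0.2996573, Δφ=-0.7552581, Δλ=3.3315944 rad; a=sin²(Δφ/2)+cosφ1·cosφ2·sin²(Δλ/2)=0.9862125749; c=2·atan2(√a, √(1-a))=2.906209905; dist=6371·c=18515.463 ≈ 18515.5 km; running total=29140.1 km
Leg 2 bearing: y=sinΔλ·cosφ2=-0.18044458, x=cosφ1·sinφ2-sinφ1·cosφ2·cosΔλ=0.14774668; θ=atan2(y, x)=-50.6896° <0 so +360° → 309.3104° ≈ 309.3°
Leg 3: φ1=-0.2996573, φ2=-1.3876345, Δφ=-1.0879772, Δλ=-0.1261646 rad; a=sin²(Δφ/2)+cosφ1·cosφ2·sin²(Δλ/2)=0.2685526268; c=2·atan2(√a, √(1-a))=1.089538217; dist=6371·c=6941.448 ≈ 6941.4 km; running total=36081.5 km
Leg 3 bearing: y=sinΔλ·cosφ2=-0.02291864, x=cosφ1·sinφ2-sinφ1·cosφ2·cosΔλ=-0.88611692; θ=atan2(y, x)=-178.5184° <0 so +360° → 181.4816° ≈ 181.5°
Leg 4: φ1=-1.3876345, φ2=0.0317824, Δφ=1.4194169, Δλ=-3.8411904 rad; a=sin²(Δφ/2)+cosφ1·cosφ2·sin²(Δλ/2)=0.5852651364; c=2·atan2(√a, √(1-a))=1.742164126; dist=6371·c=11099.328 ≈ 11099.3 km; running total=47180.8 km
Leg 4 bearing: y=sinΔλ·cosφ2=0.64358481, x=cosφ1·sinφ2-sinφ1·cosφ2·cosΔλ=-0.74613539; θ=atan2(y, x)=139.2203° ≈ 139.2°
Leg 5: φ1=0.0317824, φ2=1.0916720, Δφ=1.0598896, Δλ=3.4681315 rad; a=sin²(Δφ/2)+cosφ1·cosφ2·sin²(Δλ/2)=0.7041113008; c=2·atan2(√a, √(1-a))=1.991302522; dist=6371·c=12686.588 ≈ 12686.6 km; running total=59867.4 km
Leg 5 bearing: y=sinΔλ·cosφ2=-0.14787419, x=cosφ1·sinφ2-sinφ1·cosφ2·cosΔλ=0.90082603; θ=atan2(y, x)=-9.3222° <0 so +360° → 350.6778° ≈ 350.7°
Leg 6: φ1=1.0916720, φ2=-0.0488553, Δφ=-1.1405273, Δλ=-2.2108958 rad; a=sin²(Δφ/2)+cosφ1·cosφ2·sin²(Δλ/2)=0.6591767793; c=2·atan2(√a, √(1-a))=1.894788503; dist=6371·c=12071.698 ≈ 12071.7 km; running total=71939.1 km
Leg 6 bearing: y=sinΔλ·cosφ2=-0.80107936, x=cosφ1·sinφ2-sinφ1·cosφ2·cosΔλ=0.50687560; θ=atan2(y, x)=-57.6768° <0 so +360° → 302.3232° ≈ 302.3°

Leg 1: dist=10624.6 km, bearing=40.8°
Leg 2: dist=18515.5 km, bearing=309.3°
Leg 3: dist=6941.4 km, bearing=181.5°
Leg 4: dist=11099.3 km, bearing=139.2°
Leg 5: dist=12686.6 km, bearing=350.7°
Leg 6: dist=12071.7 km, bearing=302.3°
Total: 71939.1 km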